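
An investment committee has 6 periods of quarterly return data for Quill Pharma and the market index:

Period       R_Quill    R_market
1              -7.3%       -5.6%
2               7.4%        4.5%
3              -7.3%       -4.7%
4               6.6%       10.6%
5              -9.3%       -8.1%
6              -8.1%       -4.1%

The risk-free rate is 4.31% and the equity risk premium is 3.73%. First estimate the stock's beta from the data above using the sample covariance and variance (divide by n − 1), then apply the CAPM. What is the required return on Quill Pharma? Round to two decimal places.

8.12%

Mean R_i = (-7.3 + 7.4 − 7.3 + 6.6 − 9.3 − 8.1) / 6 = -3.0000%
Mean R_m = (-5.6 + 4.5 − 4.7 + 10.6 − 8.1 − 4.1) / 6 = -1.2333%
Σ(R_i − R̄_i)(R_m − R̄_m) = 264.7900  ⇒  Cov = 264.7900 / 5 = 52.9580
Σ(R_m − R̄_m)² = 259.3533  ⇒  Var(R_m) = 259.3533 / 5 = 51.8707
β = Cov / Var(R_m) = 52.9580 / 51.8707 = 1.0210
E(R) = R_f + β × MRP = 4.31% + 1.0210 × 3.73% = 8.12%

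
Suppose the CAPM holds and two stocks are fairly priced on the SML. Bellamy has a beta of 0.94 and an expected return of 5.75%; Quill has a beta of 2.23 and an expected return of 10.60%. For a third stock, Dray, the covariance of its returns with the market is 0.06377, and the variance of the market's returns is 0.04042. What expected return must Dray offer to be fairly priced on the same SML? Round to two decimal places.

8.15%

MRP = (10.60% − 5.75%) / (2.23 − 0.94) = 3.7597%
R_f = 5.75% − 0.94 × 3.7597% = 2.2159%
β_Dray = Cov / Var(R_m) = 0.06377 / 0.04042 = 1.5777
E(R_Dray) = R_f + β × MRP = 2.2159% + 1.5777 × 3.7597% = 8.15%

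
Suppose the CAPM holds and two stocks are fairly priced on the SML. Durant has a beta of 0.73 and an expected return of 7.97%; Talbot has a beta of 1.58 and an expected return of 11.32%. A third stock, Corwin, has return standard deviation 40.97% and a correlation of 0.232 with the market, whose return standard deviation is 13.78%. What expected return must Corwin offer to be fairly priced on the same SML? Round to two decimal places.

MRP = (11.32% − 7.97%) / (1.58 − 0.73) = 3.9412%
R_f = 7.97% − 0.73 × 3.9412% = 5.0929%
β_Corwin = ρ·σ_i/σ_m = 0.232 × 40.97 / 13.78 = 0.6898
E(R_Corwin) = R_f + β × MRP = 5.0929% + 0.6898 × 3.9412% = 7.81%

7.81%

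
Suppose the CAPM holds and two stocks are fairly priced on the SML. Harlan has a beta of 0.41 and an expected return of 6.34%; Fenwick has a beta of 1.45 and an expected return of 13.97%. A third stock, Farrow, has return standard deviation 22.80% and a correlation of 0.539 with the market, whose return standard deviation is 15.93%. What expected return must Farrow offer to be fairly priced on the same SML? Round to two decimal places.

8.99%

MRP = (13.97% − 6.34%) / (1.45 − 0.41) = 7.3365%
R_f = 6.34% − 0.41 × 7.3365% = 3.3320%
β_Farrow = ρ·σ_i/σ_m = 0.539 × 22.80 / 15.93 = 0.7715
E(R_Farrow) = R_f + β × MRP = 3.3320% + 0.7715 × 7.3365% = 8.99%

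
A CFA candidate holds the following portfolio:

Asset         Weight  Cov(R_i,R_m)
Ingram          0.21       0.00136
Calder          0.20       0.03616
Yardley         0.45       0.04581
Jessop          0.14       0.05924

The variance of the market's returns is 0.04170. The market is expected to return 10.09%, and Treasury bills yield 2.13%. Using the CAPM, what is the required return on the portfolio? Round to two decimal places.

9.08%

β_Ingram = 0.00136 / 0.04170 = 0.0326
β_Calder = 0.03616 / 0.04170 = 0.8671
β_Yardley = 0.04581 / 0.04170 = 1.0986
β_Jessop = 0.05924 / 0.04170 = 1.4206
β_P = Σ w_i β_i = 0.21×0.0326 + 0.20×0.8671 + 0.45×1.0986 + 0.14×1.4206 = 0.8735
MRP = 10.09% − 2.13% = 7.96%
E(R_P) = R_f + β_P × MRP = 2.13% + 0.8735 × 7.96% = 9.08%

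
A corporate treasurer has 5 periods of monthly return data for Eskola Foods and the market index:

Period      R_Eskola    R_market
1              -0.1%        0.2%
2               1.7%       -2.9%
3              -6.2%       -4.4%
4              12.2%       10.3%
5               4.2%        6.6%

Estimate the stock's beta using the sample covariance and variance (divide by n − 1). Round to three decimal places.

0.964

Mean R_i = (-0.1 + 1.7 − 6.2 + 12.2 + 4.2) / 5 = 2.3600%
Mean R_m = (0.2 − 2.9 − 4.4 + 10.3 + 6.6) / 5 = 1.9600%
Σ(R_i − R̄_i)(R_m − R̄_m) = 152.5820  ⇒  Cov = 152.5820 / 4 = 38.1455
Σ(R_m − R̄_m)² = 158.2520  ⇒  Var(R_m) = 158.2520 / 4 = 39.5630
β = Cov / Var(R_m) = 38.1455 / 39.5630 = 0.9642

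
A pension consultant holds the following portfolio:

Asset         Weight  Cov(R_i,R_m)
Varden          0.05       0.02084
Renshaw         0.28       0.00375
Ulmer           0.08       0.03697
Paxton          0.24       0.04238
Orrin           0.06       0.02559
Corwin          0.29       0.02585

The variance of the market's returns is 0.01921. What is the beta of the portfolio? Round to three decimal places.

β_Varden = 0.02084 / 0.01921 = 1.0849
β_Renshaw = 0.00375 / 0.01921 = 0.1952
β_Ulmer = 0.03697 / 0.01921 = 1.9245
β_Paxton = 0.04238 / 0.01921 = 2.2061
β_Orrin = 0.02559 / 0.01921 = 1.3321
β_Corwin = 0.02585 / 0.01921 = 1.3457
β_P = Σ w_i β_i = 0.05×1.0849 + 0.28×0.1952 + 0.08×1.9245 + 0.24×2.2061 + 0.06×1.3321 + 0.29×1.3457 = 1.2625

1.263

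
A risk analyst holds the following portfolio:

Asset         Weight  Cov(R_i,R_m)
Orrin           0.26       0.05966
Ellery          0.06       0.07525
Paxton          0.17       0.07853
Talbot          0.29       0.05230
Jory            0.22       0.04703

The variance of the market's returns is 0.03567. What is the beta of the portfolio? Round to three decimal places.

1.651

β_Orrin = 0.05966 / 0.03567 = 1.6726
β_Ellery = 0.07525 / 0.03567 = 2.1096
β_Paxton = 0.07853 / 0.03567 = 2.2016
β_Talbot = 0.05230 / 0.03567 = 1.4662
β_Jory = 0.04703 / 0.03567 = 1.3185
β_P = Σ w_i β_i = 0.26×1.6726 + 0.06×2.1096 + 0.17×2.2016 + 0.29×1.4662 + 0.22×1.3185 = 1.6510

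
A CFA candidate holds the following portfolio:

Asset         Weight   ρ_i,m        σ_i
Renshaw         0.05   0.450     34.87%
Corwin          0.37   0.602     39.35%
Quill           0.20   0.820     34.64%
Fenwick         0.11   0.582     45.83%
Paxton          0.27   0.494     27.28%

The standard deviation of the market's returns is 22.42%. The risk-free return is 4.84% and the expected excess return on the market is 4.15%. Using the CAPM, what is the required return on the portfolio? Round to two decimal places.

β_Renshaw = 0.450 × 34.87% / 22.42% = 0.6999
β_Corwin = 0.602 × 39.35% / 22.42% = 1.0566
β_Quill = 0.820 × 34.64% / 22.42% = 1.2669
β_Fenwick = 0.582 × 45.83% / 22.42% = 1.1897
β_Paxton = 0.494 × 27.28% / 22.42% = 0.6011
β_P = Σ w_i β_i = 0.05×0.6999 + 0.37×1.0566 + 0.20×1.2669 + 0.11×1.1897 + 0.27×0.6011 = 0.9725
E(R_P) = R_f + β_P × MRP = 4.84% + 0.9725 × 4.15% = 8.88%

8.88%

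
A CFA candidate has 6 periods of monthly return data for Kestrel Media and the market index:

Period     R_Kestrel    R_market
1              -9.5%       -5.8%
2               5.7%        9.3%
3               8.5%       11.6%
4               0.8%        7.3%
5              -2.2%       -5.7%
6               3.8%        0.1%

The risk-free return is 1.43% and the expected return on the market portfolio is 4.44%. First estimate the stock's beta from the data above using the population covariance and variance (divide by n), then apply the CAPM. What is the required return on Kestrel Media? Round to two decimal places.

3.54%

Mean R_i = (-9.5 + 5.7 + 8.5 + 0.8 − 2.2 + 3.8) / 6 = 1.1833%
Mean R_m = (-5.8 + 9.3 + 11.6 + 7.3 − 5.7 + 0.1) / 6 = 2.8000%
Σ(R_i − R̄_i)(R_m − R̄_m) = 205.5900  ⇒  Cov = 205.5900 / 6 = 34.2650
Σ(R_m − R̄_m)² = 293.4400  ⇒  Var(R_m) = 293.4400 / 6 = 48.9067
β = Cov / Var(R_m) = 34.2650 / 48.9067 = 0.7006
MRP = 4.44% − 1.43% = 3.01%
E(R) = R_f + β × MRP = 1.43% + 0.7006 × 3.01% = 3.54%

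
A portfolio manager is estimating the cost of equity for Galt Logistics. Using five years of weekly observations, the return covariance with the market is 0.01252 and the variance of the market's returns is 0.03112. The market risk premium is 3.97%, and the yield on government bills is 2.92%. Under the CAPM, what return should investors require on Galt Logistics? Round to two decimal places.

β = Cov(R_i, R_m) / Var(R_m) = 0.01252 / 0.03112 = 0.4023
E(R) = R_f + β × MRP = 2.92% + 0.4023 × 3.97% = 4.52%

4.52%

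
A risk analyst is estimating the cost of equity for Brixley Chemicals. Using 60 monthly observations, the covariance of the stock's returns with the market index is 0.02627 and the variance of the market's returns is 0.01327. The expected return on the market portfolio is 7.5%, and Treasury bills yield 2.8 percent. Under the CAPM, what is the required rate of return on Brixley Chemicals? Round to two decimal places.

12.10%

β = Cov(R_i, R_m) / Var(R_m) = 0.02627 / 0.01327 = 1.9797
MRP = 7.5% − 2.8% = 4.70%
E(R) = R_f + β × MRP = 2.8% + 1.9797 × 4.7% = 12.10%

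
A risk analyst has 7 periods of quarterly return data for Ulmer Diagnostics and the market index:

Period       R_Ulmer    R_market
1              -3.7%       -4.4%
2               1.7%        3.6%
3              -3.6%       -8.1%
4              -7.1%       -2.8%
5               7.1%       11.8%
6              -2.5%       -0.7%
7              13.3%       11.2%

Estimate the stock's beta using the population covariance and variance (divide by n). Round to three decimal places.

0.840

Mean R_i = (-3.7 + 1.7 − 3.6 − 7.1 + 7.1 − 2.5 + 13.3) / 7 = 0.7429%
Mean R_m = (-4.4 + 3.6 − 8.1 − 2.8 + 11.8 − 0.7 + 11.2) / 7 = 1.5143%
Σ(R_i − R̄_i)(R_m − R̄_m) = 298.0557  ⇒  Cov = 298.0557 / 7 = 42.5794
Σ(R_m − R̄_m)² = 354.8886  ⇒  Var(R_m) = 354.8886 / 7 = 50.6984
β = Cov / Var(R_m) = 42.5794 / 50.6984 = 0.8399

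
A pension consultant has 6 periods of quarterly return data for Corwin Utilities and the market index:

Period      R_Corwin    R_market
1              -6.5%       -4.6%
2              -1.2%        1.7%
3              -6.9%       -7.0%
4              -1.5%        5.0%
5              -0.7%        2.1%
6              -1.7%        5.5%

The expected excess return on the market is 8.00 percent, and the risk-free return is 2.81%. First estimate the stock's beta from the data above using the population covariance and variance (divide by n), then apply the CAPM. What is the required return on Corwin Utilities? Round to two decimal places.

Mean R_i = (-6.5 − 1.2 − 6.9 − 1.5 − 0.7 − 1.7) / 6 = -3.0833%
Mean R_m = (-4.6 + 1.7 − 7.0 + 5.0 + 2.1 + 5.5) / 6 = 0.4500%
Σ(R_i − R̄_i)(R_m − R̄_m) = 66.1650  ⇒  Cov = 66.1650 / 6 = 11.0275
Σ(R_m − R̄_m)² = 131.4950  ⇒  Var(R_m) = 131.4950 / 6 = 21.9158
β = Cov / Var(R_m) = 11.0275 / 21.9158 = 0.5032
E(R) = R_f + β × MRP = 2.81% + 0.5032 × 8.00% = 6.84%

6.84%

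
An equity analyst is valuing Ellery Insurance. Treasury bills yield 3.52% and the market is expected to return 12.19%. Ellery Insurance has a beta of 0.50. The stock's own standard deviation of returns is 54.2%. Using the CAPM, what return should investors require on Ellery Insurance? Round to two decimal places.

Market risk premium = E(R_m) − R_f = 12.19% − 3.52% = 8.67%
E(R) = R_f + β × MRP = 3.52% + 0.50 × 8.67% = 7.86%

7.86%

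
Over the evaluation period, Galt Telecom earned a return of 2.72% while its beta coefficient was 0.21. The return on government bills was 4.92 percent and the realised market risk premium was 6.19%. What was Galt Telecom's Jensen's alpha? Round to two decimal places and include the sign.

CAPM benchmark = R_f + β(R_m − R_f) = 4.92% + 0.21 × 6.19% = 6.2199%
α = actual − benchmark = 2.72% − 6.2199% = -3.50%

-3.50%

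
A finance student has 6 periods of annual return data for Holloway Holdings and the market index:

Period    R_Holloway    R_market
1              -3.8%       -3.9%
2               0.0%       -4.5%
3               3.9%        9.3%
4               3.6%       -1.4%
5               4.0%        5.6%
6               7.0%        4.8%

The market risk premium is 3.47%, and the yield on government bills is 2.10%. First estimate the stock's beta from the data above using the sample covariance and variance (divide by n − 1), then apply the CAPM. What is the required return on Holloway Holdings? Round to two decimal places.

3.77%

Mean R_i = (-3.8 + 0.0 + 3.9 + 3.6 + 4.0 + 7.0) / 6 = 2.4500%
Mean R_m = (-3.9 − 4.5 + 9.3 − 1.4 + 5.6 + 4.8) / 6 = 1.6500%
Σ(R_i − R̄_i)(R_m − R̄_m) = 77.7950  ⇒  Cov = 77.7950 / 5 = 15.5590
Σ(R_m − R̄_m)² = 161.9750  ⇒  Var(R_m) = 161.9750 / 5 = 32.3950
β = Cov / Var(R_m) = 15.5590 / 32.3950 = 0.4803
E(R) = R_f + β × MRP = 2.10% + 0.4803 × 3.47% = 3.77%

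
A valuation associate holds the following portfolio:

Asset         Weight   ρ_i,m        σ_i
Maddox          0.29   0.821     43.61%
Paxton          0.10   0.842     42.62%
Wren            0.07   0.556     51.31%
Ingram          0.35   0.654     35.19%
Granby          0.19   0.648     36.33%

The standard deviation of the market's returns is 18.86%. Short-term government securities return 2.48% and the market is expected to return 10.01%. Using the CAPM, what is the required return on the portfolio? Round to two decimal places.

β_Maddox = 0.821 × 43.61% / 18.86% = 1.8984
β_Paxton = 0.842 × 42.62% / 18.86% = 1.9028
β_Wren = 0.556 × 51.31% / 18.86% = 1.5126
β_Ingram = 0.654 × 35.19% / 18.86% = 1.2203
β_Granby = 0.648 × 36.33% / 18.86% = 1.2482
β_P = Σ w_i β_i = 0.29×1.8984 + 0.10×1.9028 + 0.07×1.5126 + 0.35×1.2203 + 0.19×1.2482 = 1.5110
MRP = 10.01% − 2.48% = 7.53%
E(R_P) = R_f + β_P × MRP = 2.48% + 1.5110 × 7.53% = 13.86%

13.86%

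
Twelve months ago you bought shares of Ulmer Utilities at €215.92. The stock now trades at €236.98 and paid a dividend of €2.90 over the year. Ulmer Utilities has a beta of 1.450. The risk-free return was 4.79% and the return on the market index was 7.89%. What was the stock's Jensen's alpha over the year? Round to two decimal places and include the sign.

+1.81%

Realised HPR = (P1 + D1 − P0) / P0 = (236.98 + 2.90 − 215.92) / 215.92 = 23.96 / 215.92 = 11.0967%
MRP = 7.89% − 4.79% = 3.10%
CAPM required = R_f + β·MRP = 4.79% + 1.450 × 3.10% = 9.28500%
α = realised − required = 11.0967% − 9.28500% = +1.81%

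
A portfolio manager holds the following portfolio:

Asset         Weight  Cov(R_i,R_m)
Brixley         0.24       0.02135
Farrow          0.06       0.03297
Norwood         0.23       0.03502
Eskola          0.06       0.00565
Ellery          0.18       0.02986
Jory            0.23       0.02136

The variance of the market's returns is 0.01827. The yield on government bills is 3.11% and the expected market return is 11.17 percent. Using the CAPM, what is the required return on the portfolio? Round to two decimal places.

14.48%

β_Brixley = 0.02135 / 0.01827 = 1.1686
β_Farrow = 0.03297 / 0.01827 = 1.8046
β_Norwood = 0.03502 / 0.01827 = 1.9168
β_Eskola = 0.00565 / 0.01827 = 0.3093
β_Ellery = 0.02986 / 0.01827 = 1.6344
β_Jory = 0.02136 / 0.01827 = 1.1691
β_P = Σ w_i β_i = 0.24×1.1686 + 0.06×1.8046 + 0.23×1.9168 + 0.06×0.3093 + 0.18×1.6344 + 0.23×1.1691 = 1.4112
MRP = 11.17% − 3.11% = 8.06%
E(R_P) = R_f + β_P × MRP = 3.11% + 1.4112 × 8.06% = 14.48%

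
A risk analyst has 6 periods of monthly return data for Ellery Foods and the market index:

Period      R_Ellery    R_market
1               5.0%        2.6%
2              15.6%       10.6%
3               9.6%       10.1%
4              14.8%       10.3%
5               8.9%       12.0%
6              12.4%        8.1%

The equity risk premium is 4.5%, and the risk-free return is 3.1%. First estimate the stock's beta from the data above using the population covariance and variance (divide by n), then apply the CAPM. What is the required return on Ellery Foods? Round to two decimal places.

6.43%

Mean R_i = (5.0 + 15.6 + 9.6 + 14.8 + 8.9 + 12.4) / 6 = 11.0500%
Mean R_m = (2.6 + 10.6 + 10.1 + 10.3 + 12.0 + 8.1) / 6 = 8.9500%
Σ(R_i − R̄_i)(R_m − R̄_m) = 41.6150  ⇒  Cov = 41.6150 / 6 = 6.9358
Σ(R_m − R̄_m)² = 56.2150  ⇒  Var(R_m) = 56.2150 / 6 = 9.3692
β = Cov / Var(R_m) = 6.9358 / 9.3692 = 0.7403
E(R) = R_f + β × MRP = 3.1% + 0.7403 × 4.5% = 6.43%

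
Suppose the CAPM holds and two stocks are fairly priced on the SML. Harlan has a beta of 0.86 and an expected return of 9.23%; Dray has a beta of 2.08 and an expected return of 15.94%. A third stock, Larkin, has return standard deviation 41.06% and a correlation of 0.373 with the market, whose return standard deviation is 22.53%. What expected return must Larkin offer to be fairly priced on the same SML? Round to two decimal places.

MRP = (15.94% − 9.23%) / (2.08 − 0.86) = 5.5000%
R_f = 9.23% − 0.86 × 5.5000% = 4.5000%
β_Larkin = ρ·σ_i/σ_m = 0.373 × 41.06 / 22.53 = 0.6798
E(R_Larkin) = R_f + β × MRP = 4.5000% + 0.6798 × 5.5000% = 8.24%

8.24%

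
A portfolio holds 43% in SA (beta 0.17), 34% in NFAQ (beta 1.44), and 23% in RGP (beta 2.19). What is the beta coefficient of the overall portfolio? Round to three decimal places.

β_P = Σ w_i β_i = 0.43×0.17 + 0.34×1.44 + 0.23×2.19 = 1.0664

1.066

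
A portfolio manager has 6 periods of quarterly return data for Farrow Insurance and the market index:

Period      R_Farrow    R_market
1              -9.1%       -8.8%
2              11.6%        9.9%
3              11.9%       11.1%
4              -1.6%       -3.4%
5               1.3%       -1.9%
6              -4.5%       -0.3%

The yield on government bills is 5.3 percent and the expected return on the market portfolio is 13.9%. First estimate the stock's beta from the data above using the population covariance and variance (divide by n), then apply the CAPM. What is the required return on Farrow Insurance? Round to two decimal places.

Mean R_i = (-9.1 + 11.6 + 11.9 − 1.6 + 1.3 − 4.5) / 6 = 1.6000%
Mean R_m = (-8.8 + 9.9 + 11.1 − 3.4 − 1.9 − 0.3) / 6 = 1.1000%
Σ(R_i − R̄_i)(R_m − R̄_m) = 320.7700  ⇒  Cov = 320.7700 / 6 = 53.4617
Σ(R_m − R̄_m)² = 306.6600  ⇒  Var(R_m) = 306.6600 / 6 = 51.1100
β = Cov / Var(R_m) = 53.4617 / 51.1100 = 1.0460
MRP = 13.9% − 5.3% = 8.60%
E(R) = R_f + β × MRP = 5.3% + 1.0460 × 8.6% = 14.30%

14.30%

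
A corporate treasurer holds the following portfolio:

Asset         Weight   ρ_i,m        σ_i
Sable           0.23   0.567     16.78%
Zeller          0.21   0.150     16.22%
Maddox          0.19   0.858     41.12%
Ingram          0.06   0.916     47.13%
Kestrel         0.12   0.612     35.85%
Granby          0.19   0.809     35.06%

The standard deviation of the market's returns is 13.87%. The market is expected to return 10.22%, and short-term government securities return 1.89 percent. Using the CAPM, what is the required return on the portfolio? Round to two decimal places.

13.91%

β_Sable = 0.567 × 16.78% / 13.87% = 0.6860
β_Zeller = 0.150 × 16.22% / 13.87% = 0.1754
β_Maddox = 0.858 × 41.12% / 13.87% = 2.5437
β_Ingram = 0.916 × 47.13% / 13.87% = 3.1126
β_Kestrel = 0.612 × 35.85% / 13.87% = 1.5818
β_Granby = 0.809 × 35.06% / 13.87% = 2.0450
β_P = Σ w_i β_i = 0.23×0.6860 + 0.21×0.1754 + 0.19×2.5437 + 0.06×3.1126 + 0.12×1.5818 + 0.19×2.0450 = 1.4430
MRP = 10.22% − 1.89% = 8.33%
E(R_P) = R_f + β_P × MRP = 1.89% + 1.4430 × 8.33% = 13.91%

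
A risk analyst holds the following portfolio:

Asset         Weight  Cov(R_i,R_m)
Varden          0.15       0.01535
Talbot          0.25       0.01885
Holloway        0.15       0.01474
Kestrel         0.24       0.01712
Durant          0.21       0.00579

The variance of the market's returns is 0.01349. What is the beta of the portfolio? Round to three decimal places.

1.079

β_Varden = 0.01535 / 0.01349 = 1.1379
β_Talbot = 0.01885 / 0.01349 = 1.3973
β_Holloway = 0.01474 / 0.01349 = 1.0927
β_Kestrel = 0.01712 / 0.01349 = 1.2691
β_Durant = 0.00579 / 0.01349 = 0.4292
β_P = Σ w_i β_i = 0.15×1.1379 + 0.25×1.3973 + 0.15×1.0927 + 0.24×1.2691 + 0.21×0.4292 = 1.0786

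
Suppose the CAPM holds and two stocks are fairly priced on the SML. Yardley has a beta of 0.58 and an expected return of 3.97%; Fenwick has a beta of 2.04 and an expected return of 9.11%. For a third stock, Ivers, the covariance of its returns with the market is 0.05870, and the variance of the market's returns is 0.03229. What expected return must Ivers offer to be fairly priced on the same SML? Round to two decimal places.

MRP = (9.11% − 3.97%) / (2.04 − 0.58) = 3.5205%
R_f = 3.97% − 0.58 × 3.5205% = 1.9281%
β_Ivers = Cov / Var(R_m) = 0.05870 / 0.03229 = 1.8179
E(R_Ivers) = R_f + β × MRP = 1.9281% + 1.8179 × 3.5205% = 8.33%

8.33%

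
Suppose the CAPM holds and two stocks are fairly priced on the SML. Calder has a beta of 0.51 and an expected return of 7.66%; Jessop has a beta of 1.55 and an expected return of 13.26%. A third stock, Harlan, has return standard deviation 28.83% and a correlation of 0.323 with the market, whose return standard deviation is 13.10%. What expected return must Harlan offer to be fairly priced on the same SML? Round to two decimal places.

8.74%

MRP = (13.26% − 7.66%) / (1.55 − 0.51) = 5.3846%
R_f = 7.66% − 0.51 × 5.3846% = 4.9139%
β_Harlan = ρ·σ_i/σ_m = 0.323 × 28.83 / 13.10 = 0.7108
E(R_Harlan) = R_f + β × MRP = 4.9139% + 0.7108 × 5.3846% = 8.74%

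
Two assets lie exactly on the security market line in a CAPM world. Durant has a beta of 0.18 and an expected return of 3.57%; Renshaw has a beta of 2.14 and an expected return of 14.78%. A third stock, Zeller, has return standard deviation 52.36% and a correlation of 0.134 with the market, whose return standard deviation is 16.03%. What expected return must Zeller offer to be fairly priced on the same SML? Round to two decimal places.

5.04%

MRP = (14.78% − 3.57%) / (2.14 − 0.18) = 5.7194%
R_f = 3.57% − 0.18 × 5.7194% = 2.5405%
β_Zeller = ρ·σ_i/σ_m = 0.134 × 52.36 / 16.03 = 0.4377
E(R_Zeller) = R_f + β × MRP = 2.5405% + 0.4377 × 5.7194% = 5.04%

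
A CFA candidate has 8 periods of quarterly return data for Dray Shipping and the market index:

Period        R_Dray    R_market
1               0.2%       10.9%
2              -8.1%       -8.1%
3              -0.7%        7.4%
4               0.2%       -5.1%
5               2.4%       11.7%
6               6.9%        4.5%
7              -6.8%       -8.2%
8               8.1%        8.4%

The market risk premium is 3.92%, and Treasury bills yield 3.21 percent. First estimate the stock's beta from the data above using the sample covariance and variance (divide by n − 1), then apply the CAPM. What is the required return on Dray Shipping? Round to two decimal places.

Mean R_i = (0.2 − 8.1 − 0.7 + 0.2 + 2.4 + 6.9 − 6.8 + 8.1) / 8 = 0.2750%
Mean R_m = (10.9 − 8.1 + 7.4 − 5.1 + 11.7 + 4.5 − 8.2 + 8.4) / 8 = 2.6875%
Σ(R_i − R̄_i)(R_m − R̄_m) = 238.6075  ⇒  Cov = 238.6075 / 7 = 34.0868
Σ(R_m − R̄_m)² = 502.3488  ⇒  Var(R_m) = 502.3488 / 7 = 71.7641
β = Cov / Var(R_m) = 34.0868 / 71.7641 = 0.4750
E(R) = R_f + β × MRP = 3.21% + 0.4750 × 3.92% = 5.07%

5.07%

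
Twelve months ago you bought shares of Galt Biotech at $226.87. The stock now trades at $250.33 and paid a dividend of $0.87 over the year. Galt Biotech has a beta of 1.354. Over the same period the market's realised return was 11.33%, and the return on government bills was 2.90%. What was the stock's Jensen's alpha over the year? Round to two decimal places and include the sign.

Realised HPR = (P1 + D1 − P0) / P0 = (250.33 + 0.87 − 226.87) / 226.87 = 24.33 / 226.87 = 10.7242%
MRP = 11.33% − 2.90% = 8.43%
CAPM required = R_f + β·MRP = 2.90% + 1.354 × 8.43% = 14.31422%
α = realised − required = 10.7242% − 14.31422% = -3.59%

-3.59%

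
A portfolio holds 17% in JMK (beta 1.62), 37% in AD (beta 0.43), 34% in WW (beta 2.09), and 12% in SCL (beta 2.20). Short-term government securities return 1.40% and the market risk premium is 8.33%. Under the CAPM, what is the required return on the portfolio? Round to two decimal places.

13.14%

β_P = Σ w_i β_i = 0.17×1.62 + 0.37×0.43 + 0.34×2.09 + 0.12×2.20 = 1.4091
E(R_P) = R_f + β_P × MRP = 1.40% + 1.4091 × 8.33% = 13.14%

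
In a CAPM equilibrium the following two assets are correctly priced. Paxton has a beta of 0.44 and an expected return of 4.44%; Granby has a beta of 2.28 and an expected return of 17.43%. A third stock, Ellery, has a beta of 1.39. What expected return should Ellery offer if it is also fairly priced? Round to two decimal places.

MRP (SML slope) = (17.43% − 4.44%) / (2.28 − 0.44) = 12.99% / 1.84 = 7.0598%
R_f (intercept) = 4.44% − 0.44 × 7.0598% = 1.3337%
E(R_Ellery) = R_f + β × MRP = 1.3337% + 1.39 × 7.0598% = 11.15%

11.15%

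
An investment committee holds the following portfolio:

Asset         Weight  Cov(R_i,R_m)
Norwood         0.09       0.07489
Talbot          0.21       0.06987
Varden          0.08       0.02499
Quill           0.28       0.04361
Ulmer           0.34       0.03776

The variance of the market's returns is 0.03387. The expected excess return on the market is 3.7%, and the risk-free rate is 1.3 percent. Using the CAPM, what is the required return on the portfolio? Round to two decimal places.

6.59%

β_Norwood = 0.07489 / 0.03387 = 2.2111
β_Talbot = 0.06987 / 0.03387 = 2.0629
β_Varden = 0.02499 / 0.03387 = 0.7378
β_Quill = 0.04361 / 0.03387 = 1.2876
β_Ulmer = 0.03776 / 0.03387 = 1.1149
β_P = Σ w_i β_i = 0.09×2.2111 + 0.21×2.0629 + 0.08×0.7378 + 0.28×1.2876 + 0.34×1.1149 = 1.4308
E(R_P) = R_f + β_P × MRP = 1.3% + 1.4308 × 3.7% = 6.59%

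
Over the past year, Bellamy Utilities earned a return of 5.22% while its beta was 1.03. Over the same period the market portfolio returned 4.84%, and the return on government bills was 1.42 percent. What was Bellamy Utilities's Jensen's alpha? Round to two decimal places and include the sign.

+0.28%

Market excess return = 4.84% − 1.42% = 3.42%
CAPM benchmark = R_f + β(R_m − R_f) = 1.42% + 1.03 × 3.42% = 4.9426%
α = actual − benchmark = 5.22% − 4.9426% = +0.28%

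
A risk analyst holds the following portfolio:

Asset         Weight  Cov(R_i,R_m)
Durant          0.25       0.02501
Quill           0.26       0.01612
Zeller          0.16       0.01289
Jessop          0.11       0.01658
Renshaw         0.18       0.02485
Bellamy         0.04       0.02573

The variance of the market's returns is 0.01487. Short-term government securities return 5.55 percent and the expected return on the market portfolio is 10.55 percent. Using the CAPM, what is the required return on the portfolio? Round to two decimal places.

12.22%

β_Durant = 0.02501 / 0.01487 = 1.6819
β_Quill = 0.01612 / 0.01487 = 1.0841
β_Zeller = 0.01289 / 0.01487 = 0.8668
β_Jessop = 0.01658 / 0.01487 = 1.1150
β_Renshaw = 0.02485 / 0.01487 = 1.6711
β_Bellamy = 0.02573 / 0.01487 = 1.7303
β_P = Σ w_i β_i = 0.25×1.6819 + 0.26×1.0841 + 0.16×0.8668 + 0.11×1.1150 + 0.18×1.6711 + 0.04×1.7303 = 1.3337
MRP = 10.55% − 5.55% = 5.00%
E(R_P) = R_f + β_P × MRP = 5.55% + 1.3337 × 5.00% = 12.22%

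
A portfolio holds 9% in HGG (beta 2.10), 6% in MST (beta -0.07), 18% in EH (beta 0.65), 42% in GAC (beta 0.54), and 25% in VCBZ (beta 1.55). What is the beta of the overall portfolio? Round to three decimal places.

0.916

β_P = Σ w_i β_i = 0.09×2.10 + 0.06×-0.07 + 0.18×0.65 + 0.42×0.54 + 0.25×1.55 = 0.9161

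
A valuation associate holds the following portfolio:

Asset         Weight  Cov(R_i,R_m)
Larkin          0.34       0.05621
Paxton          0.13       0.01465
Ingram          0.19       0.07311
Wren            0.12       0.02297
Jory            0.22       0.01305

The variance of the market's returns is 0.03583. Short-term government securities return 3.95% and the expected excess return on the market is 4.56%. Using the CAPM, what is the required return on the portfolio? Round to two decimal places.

9.11%

β_Larkin = 0.05621 / 0.03583 = 1.5688
β_Paxton = 0.01465 / 0.03583 = 0.4089
β_Ingram = 0.07311 / 0.03583 = 2.0405
β_Wren = 0.02297 / 0.03583 = 0.6411
β_Jory = 0.01305 / 0.03583 = 0.3642
β_P = Σ w_i β_i = 0.34×1.5688 + 0.13×0.4089 + 0.19×2.0405 + 0.12×0.6411 + 0.22×0.3642 = 1.1313
E(R_P) = R_f + β_P × MRP = 3.95% + 1.1313 × 4.56% = 9.11%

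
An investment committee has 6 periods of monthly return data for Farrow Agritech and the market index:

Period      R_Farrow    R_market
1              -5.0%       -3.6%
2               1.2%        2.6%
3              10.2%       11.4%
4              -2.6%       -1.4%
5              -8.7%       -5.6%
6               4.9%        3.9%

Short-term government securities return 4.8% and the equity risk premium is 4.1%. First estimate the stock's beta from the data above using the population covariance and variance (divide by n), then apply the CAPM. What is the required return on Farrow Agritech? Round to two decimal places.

Mean R_i = (-5.0 + 1.2 + 10.2 − 2.6 − 8.7 + 4.9) / 6 = 0.0000%
Mean R_m = (-3.6 + 2.6 + 11.4 − 1.4 − 5.6 + 3.9) / 6 = 1.2167%
Σ(R_i − R̄_i)(R_m − R̄_m) = 208.8700  ⇒  Cov = 208.8700 / 6 = 34.8117
Σ(R_m − R̄_m)² = 189.3283  ⇒  Var(R_m) = 189.3283 / 6 = 31.5547
β = Cov / Var(R_m) = 34.8117 / 31.5547 = 1.1032
E(R) = R_f + β × MRP = 4.8% + 1.1032 × 4.1% = 9.32%

9.32%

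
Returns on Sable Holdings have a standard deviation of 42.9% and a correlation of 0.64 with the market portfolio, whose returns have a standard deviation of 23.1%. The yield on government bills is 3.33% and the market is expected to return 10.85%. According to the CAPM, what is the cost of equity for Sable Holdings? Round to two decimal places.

β = ρ × σ_i / σ_m = 0.64 × 42.9% / 23.1% = 1.1886
MRP = 10.85% − 3.33% = 7.52%
E(R) = 3.33% + 1.1886 × 7.52% = 12.27%

12.27%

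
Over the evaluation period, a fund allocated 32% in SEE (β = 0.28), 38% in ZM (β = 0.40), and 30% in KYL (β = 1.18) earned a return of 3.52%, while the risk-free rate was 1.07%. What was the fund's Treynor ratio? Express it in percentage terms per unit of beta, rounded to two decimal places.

4.11%

β_P = 0.32×0.28 + 0.38×0.40 + 0.30×1.18 = 0.5956
Treynor = (R_P − R_f) / β_P = (3.52% − 1.07%) / 0.5956 = 2.45% / 0.5956 = 4.11%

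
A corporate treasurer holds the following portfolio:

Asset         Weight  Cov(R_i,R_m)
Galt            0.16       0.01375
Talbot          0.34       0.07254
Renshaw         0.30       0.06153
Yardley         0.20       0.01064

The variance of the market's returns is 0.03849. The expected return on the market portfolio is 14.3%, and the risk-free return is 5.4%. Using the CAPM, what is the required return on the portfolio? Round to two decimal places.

16.37%

β_Galt = 0.01375 / 0.03849 = 0.3572
β_Talbot = 0.07254 / 0.03849 = 1.8846
β_Renshaw = 0.06153 / 0.03849 = 1.5986
β_Yardley = 0.01064 / 0.03849 = 0.2764
β_P = Σ w_i β_i = 0.16×0.3572 + 0.34×1.8846 + 0.30×1.5986 + 0.20×0.2764 = 1.2328
MRP = 14.3% − 5.4% = 8.90%
E(R_P) = R_f + β_P × MRP = 5.4% + 1.2328 × 8.9% = 16.37%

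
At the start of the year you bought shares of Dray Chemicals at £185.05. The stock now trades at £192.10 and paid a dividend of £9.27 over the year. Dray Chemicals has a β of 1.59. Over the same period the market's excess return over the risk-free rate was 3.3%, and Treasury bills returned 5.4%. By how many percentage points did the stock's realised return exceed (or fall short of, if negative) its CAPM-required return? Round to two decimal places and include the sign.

-1.83%

Realised HPR = (P1 + D1 − P0) / P0 = (192.10 + 9.27 − 185.05) / 185.05 = 16.32 / 185.05 = 8.8192%
CAPM required = R_f + β·MRP = 5.4% + 1.59 × 3.3% = 10.6470%
α = realised − required = 8.8192% − 10.6470% = -1.83%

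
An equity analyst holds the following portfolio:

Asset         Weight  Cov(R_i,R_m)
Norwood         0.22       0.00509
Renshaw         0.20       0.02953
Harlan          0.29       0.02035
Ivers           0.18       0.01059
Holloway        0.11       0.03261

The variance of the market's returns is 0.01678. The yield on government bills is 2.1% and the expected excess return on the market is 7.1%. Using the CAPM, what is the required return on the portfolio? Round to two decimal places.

9.89%

β_Norwood = 0.00509 / 0.01678 = 0.3033
β_Renshaw = 0.02953 / 0.01678 = 1.7598
β_Harlan = 0.02035 / 0.01678 = 1.2128
β_Ivers = 0.01059 / 0.01678 = 0.6311
β_Holloway = 0.03261 / 0.01678 = 1.9434
β_P = Σ w_i β_i = 0.22×0.3033 + 0.20×1.7598 + 0.29×1.2128 + 0.18×0.6311 + 0.11×1.9434 = 1.0978
E(R_P) = R_f + β_P × MRP = 2.1% + 1.0978 × 7.1% = 9.89%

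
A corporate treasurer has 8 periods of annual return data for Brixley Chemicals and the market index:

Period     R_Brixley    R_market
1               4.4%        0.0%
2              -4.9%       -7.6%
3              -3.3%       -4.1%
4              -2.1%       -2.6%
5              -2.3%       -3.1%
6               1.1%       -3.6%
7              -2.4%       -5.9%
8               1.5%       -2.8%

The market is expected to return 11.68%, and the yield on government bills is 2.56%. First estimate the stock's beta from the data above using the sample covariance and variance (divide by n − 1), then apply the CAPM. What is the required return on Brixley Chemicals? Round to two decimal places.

12.53%

Mean R_i = (4.4 − 4.9 − 3.3 − 2.1 − 2.3 + 1.1 − 2.4 + 1.5) / 8 = -1.0000%
Mean R_m = (0.0 − 7.6 − 4.1 − 2.6 − 3.1 − 3.6 − 5.9 − 2.8) / 8 = -3.7125%
Σ(R_i − R̄_i)(R_m − R̄_m) = 39.6600  ⇒  Cov = 39.6600 / 7 = 5.6657
Σ(R_m − R̄_m)² = 36.2888  ⇒  Var(R_m) = 36.2888 / 7 = 5.1841
β = Cov / Var(R_m) = 5.6657 / 5.1841 = 1.0929
MRP = 11.68% − 2.56% = 9.12%
E(R) = R_f + β × MRP = 2.56% + 1.0929 × 9.12% = 12.53%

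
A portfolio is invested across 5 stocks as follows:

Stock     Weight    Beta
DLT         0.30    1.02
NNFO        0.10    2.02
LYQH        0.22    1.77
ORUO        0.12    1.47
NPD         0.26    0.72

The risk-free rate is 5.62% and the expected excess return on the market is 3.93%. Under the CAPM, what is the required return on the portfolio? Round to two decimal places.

10.58%

β_P = Σ w_i β_i = 0.30×1.02 + 0.10×2.02 + 0.22×1.77 + 0.12×1.47 + 0.26×0.72 = 1.2610
E(R_P) = R_f + β_P × MRP = 5.62% + 1.2610 × 3.93% = 10.58%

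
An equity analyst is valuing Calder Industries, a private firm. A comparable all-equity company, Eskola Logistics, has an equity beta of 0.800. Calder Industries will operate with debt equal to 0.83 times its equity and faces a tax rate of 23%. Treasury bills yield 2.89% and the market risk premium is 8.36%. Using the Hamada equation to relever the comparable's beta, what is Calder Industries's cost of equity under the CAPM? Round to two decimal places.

β_L = β_U × [1 + (1 − t)(D/E)] = 0.800 × [1 + (1 − 0.23) × 0.83]
    = 0.800 × [1 + 0.77 × 0.83] = 0.800 × 1.6391 = 1.3113
E(R) = R_f + β_L × MRP = 2.89% + 1.3113 × 8.36% = 13.85%

13.85%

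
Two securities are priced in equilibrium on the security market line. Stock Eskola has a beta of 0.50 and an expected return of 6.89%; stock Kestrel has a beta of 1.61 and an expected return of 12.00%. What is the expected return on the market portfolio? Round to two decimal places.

Both satisfy E(R) = R_f + β·MRP, so the slope of the SML is
MRP = (12.00% − 6.89%) / (1.61 − 0.50) = 5.11% / 1.11 = 4.6036%
R_f = E(R_Eskola) − β_Eskola·MRP = 6.89% − 0.50 × 4.6036% = 4.5882%
E(R_m) = R_f + MRP = 4.5882% + 4.6036% = 9.19%

9.19%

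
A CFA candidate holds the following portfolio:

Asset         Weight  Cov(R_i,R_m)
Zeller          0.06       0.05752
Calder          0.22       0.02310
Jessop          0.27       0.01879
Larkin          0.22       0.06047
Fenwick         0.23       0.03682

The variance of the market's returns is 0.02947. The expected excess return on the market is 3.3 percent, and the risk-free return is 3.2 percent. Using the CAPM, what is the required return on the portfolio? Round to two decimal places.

β_Zeller = 0.05752 / 0.02947 = 1.9518
β_Calder = 0.02310 / 0.02947 = 0.7838
β_Jessop = 0.01879 / 0.02947 = 0.6376
β_Larkin = 0.06047 / 0.02947 = 2.0519
β_Fenwick = 0.03682 / 0.02947 = 1.2494
β_P = Σ w_i β_i = 0.06×1.9518 + 0.22×0.7838 + 0.27×0.6376 + 0.22×2.0519 + 0.23×1.2494 = 1.2005
E(R_P) = R_f + β_P × MRP = 3.2% + 1.2005 × 3.3% = 7.16%

7.16%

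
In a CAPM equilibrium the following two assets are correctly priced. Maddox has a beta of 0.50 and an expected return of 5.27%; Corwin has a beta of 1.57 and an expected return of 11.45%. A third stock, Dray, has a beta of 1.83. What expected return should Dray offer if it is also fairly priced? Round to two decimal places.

MRP (SML slope) = (11.45% − 5.27%) / (1.57 − 0.50) = 6.18% / 1.07 = 5.7757%
R_f (intercept) = 5.27% − 0.50 × 5.7757% = 2.3822%
E(R_Dray) = R_f + β × MRP = 2.3822% + 1.83 × 5.7757% = 12.95%

12.95%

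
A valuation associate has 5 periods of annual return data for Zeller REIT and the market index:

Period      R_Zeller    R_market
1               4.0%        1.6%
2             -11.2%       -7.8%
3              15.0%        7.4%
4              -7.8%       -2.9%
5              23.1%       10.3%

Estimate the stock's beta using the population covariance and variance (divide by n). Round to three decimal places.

1.953

Mean R_i = (4.0 − 11.2 + 15.0 − 7.8 + 23.1) / 5 = 4.6200%
Mean R_m = (1.6 − 7.8 + 7.4 − 2.9 + 10.3) / 5 = 1.7200%
Σ(R_i − R̄_i)(R_m − R̄_m) = 425.5780  ⇒  Cov = 425.5780 / 5 = 85.1156
Σ(R_m − R̄_m)² = 217.8680  ⇒  Var(R_m) = 217.8680 / 5 = 43.5736
β = Cov / Var(R_m) = 85.1156 / 43.5736 = 1.9534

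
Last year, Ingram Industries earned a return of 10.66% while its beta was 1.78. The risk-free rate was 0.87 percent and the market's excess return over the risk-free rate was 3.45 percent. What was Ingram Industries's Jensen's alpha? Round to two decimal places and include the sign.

+3.65%

CAPM benchmark = R_f + β(R_m − R_f) = 0.87% + 1.78 × 3.45% = 7.0110%
α = actual − benchmark = 10.66% − 7.0110% = +3.65%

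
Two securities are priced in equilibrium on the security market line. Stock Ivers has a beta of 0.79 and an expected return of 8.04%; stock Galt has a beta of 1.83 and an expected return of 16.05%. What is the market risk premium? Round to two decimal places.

7.70%

Both satisfy E(R) = R_f + β·MRP, so the slope of the SML is
MRP = (16.05% − 8.04%) / (1.83 − 0.79) = 8.01% / 1.04 = 7.7019%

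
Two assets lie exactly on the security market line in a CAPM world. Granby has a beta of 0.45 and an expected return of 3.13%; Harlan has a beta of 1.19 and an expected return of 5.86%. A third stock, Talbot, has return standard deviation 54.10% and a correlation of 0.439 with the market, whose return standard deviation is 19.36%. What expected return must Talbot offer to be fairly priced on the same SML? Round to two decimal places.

6.00%

MRP = (5.86% − 3.13%) / (1.19 − 0.45) = 3.6892%
R_f = 3.13% − 0.45 × 3.6892% = 1.4699%
β_Talbot = ρ·σ_i/σ_m = 0.439 × 54.10 / 19.36 = 1.2268
E(R_Talbot) = R_f + β × MRP = 1.4699% + 1.2268 × 3.6892% = 6.00%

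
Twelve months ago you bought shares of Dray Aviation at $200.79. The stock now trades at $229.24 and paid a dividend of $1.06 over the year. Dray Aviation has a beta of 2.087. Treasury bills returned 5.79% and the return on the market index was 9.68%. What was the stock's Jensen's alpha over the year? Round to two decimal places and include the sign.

+0.79%

Realised HPR = (P1 + D1 − P0) / P0 = (229.24 + 1.06 − 200.79) / 200.79 = 29.51 / 200.79 = 14.6969%
MRP = 9.68% − 5.79% = 3.89%
CAPM required = R_f + β·MRP = 5.79% + 2.087 × 3.89% = 13.90843%
α = realised − required = 14.6969% − 13.90843% = +0.79%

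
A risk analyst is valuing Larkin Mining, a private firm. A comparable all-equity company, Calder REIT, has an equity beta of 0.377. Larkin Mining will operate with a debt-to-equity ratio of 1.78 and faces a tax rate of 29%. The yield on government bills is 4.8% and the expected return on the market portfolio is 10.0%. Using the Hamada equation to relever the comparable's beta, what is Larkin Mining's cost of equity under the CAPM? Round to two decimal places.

β_L = β_U × [1 + (1 − t)(D/E)] = 0.377 × [1 + (1 − 0.29) × 1.78]
    = 0.377 × [1 + 0.71 × 1.78] = 0.377 × 2.2638 = 0.8535
MRP = 10.0% − 4.8% = 5.20%
E(R) = R_f + β_L × MRP = 4.8% + 0.8535 × 5.2% = 9.24%

9.24%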